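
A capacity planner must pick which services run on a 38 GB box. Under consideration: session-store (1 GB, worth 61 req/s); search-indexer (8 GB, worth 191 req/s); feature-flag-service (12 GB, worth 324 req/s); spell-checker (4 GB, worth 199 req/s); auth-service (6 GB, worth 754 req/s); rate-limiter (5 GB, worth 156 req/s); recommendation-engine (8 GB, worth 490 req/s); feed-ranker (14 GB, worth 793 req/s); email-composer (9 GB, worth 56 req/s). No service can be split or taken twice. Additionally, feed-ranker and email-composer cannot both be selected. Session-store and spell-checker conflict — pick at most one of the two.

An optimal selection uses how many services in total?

5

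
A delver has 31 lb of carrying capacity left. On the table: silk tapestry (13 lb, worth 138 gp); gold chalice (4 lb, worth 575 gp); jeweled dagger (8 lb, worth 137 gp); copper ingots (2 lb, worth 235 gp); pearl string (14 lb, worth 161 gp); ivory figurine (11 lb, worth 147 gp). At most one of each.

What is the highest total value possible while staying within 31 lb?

By value per lb: gold chalice 143.75, copper ingots 117.50, jeweled dagger 17.12 lead.
Greedy by ratio would take gold chalice + jeweled dagger + copper ingots + ivory figurine: 25 lb used, total 1094.
Replace jeweled dagger with pearl string: the trade gains 24 net, giving 1118 at 31 lb.

1118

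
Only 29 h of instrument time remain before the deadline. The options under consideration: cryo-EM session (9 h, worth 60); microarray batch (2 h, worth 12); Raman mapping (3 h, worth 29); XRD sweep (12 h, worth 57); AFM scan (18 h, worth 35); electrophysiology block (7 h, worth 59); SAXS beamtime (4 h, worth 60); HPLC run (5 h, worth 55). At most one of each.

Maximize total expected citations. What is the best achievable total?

The ratio ordering already packs tightly: cryo-EM session + Raman mapping + electrophysiology block + SAXS beamtime + HPLC run, 28 h, 263.
Runner-up cryo-EM session + microarray batch + electrophysiology block + SAXS beamtime + HPLC run tops out at 246.

263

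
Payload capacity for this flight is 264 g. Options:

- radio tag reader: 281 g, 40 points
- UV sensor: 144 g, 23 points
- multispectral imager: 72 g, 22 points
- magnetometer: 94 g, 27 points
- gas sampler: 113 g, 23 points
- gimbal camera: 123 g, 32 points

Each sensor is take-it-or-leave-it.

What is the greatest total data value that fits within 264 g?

Ranking by ratio (data value/g): multispectral imager 0.31, magnetometer 0.29, gimbal camera 0.26, gas sampler 0.20.
Greedy by ratio would take multispectral imager + magnetometer: 166 g used, total 49.
Dropping multispectral imager frees 72 g; slotting in gimbal camera (123 g) lifts the total to 59 at 217 g.
No other feasible combination exceeds 59.

59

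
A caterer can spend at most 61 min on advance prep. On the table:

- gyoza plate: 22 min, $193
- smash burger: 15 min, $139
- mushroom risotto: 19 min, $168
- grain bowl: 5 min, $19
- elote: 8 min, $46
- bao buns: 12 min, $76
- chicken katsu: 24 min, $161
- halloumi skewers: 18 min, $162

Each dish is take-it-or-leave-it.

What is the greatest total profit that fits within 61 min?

Density check — smash burger 9.27, halloumi skewers 9.00, mushroom risotto 8.84, gyoza plate 8.77 are the best per min.
A density-first pass picks smash burger + mushroom risotto + elote + halloumi skewers — 515 at 60 min.
Replace smash burger and elote with gyoza plate: the trade gains 8 net, giving 523 at 59 min.
That's the maximum — no swap from here does better than 523.

523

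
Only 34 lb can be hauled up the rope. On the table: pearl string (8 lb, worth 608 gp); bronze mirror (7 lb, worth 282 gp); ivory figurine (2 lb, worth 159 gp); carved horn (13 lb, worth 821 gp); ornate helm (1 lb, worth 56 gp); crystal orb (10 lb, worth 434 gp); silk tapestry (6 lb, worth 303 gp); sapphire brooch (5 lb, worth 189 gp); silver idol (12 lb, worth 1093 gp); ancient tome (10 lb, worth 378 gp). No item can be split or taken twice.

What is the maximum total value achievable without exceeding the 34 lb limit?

2578

By value per lb: silver idol 91.08, ivory figurine 79.50, pearl string 76.00, carved horn 63.15 lead.
Taking the top-ratio items first gives pearl string + ivory figurine + ornate helm + silk tapestry + sapphire brooch + silver idol for 2408 (34 lb).
The 13 lb tied up in ivory figurine and silk tapestry and sapphire brooch is better spent on carved horn — total rises to 2578 (34 lb).
No other feasible combination exceeds 2578.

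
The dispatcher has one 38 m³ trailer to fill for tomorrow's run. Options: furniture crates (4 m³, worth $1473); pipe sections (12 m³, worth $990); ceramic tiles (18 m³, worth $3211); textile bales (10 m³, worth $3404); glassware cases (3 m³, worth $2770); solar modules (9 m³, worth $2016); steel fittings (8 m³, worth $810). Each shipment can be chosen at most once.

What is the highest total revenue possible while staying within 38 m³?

10858

Filling by ratio: furniture crates + textile bales + glassware cases + solar modules + steel fittings for 10473, with 4 m³ left unused.
Replace solar modules and steel fittings with ceramic tiles: the trade gains 385 net, giving 10858 at 35 m³.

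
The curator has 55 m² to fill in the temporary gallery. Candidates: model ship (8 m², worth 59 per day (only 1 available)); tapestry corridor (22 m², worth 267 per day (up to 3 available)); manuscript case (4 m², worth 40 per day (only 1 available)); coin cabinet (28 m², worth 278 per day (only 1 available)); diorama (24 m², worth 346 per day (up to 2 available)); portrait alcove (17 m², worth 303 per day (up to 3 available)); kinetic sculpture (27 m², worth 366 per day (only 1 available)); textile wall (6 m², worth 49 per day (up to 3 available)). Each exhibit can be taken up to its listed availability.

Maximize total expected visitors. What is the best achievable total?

Best packing: manuscript case + 3×portrait alcove — 55 m², 949 total.
Every other selection either busts 55 m² or exceeds an availability limit or fails to beat 949.

949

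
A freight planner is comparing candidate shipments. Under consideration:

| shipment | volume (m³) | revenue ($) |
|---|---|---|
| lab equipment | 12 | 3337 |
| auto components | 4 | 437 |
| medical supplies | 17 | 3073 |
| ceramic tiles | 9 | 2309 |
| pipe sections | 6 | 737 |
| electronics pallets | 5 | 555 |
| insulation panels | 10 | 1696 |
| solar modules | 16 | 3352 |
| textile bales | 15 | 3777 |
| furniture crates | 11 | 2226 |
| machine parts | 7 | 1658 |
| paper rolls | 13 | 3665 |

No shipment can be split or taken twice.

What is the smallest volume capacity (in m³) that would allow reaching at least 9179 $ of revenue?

Need the lightest bundle worth ≥ 9179.
lab equipment + ceramic tiles + paper rolls: 9311 revenue at 34 m³.
Below 34 m³ the best achievable stays under 9179.

34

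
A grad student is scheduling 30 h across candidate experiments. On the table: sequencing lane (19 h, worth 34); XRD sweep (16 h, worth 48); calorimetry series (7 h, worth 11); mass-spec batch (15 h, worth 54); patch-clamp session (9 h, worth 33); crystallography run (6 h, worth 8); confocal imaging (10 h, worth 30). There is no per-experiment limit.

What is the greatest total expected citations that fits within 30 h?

By expected citations per h: patch-clamp session 3.67, mass-spec batch 3.60, XRD sweep 3.00, confocal imaging 3.00 lead.
Greedy by ratio would take 3×patch-clamp session: 27 h used, total 99.
Dropping 3×patch-clamp session frees 27 h; slotting in 2×mass-spec batch (30 h) lifts the total to 108 at 30 h.

108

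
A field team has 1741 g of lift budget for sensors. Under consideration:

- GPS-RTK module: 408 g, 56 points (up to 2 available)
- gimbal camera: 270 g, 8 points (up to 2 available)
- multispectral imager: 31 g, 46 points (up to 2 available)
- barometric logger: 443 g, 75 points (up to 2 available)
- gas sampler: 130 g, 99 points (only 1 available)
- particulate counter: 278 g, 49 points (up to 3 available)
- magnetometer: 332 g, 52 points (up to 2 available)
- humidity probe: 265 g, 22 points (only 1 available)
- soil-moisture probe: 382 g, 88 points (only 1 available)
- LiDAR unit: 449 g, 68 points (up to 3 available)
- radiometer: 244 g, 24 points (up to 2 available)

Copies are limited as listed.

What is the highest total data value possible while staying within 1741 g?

478

Ranking by ratio (data value/g): multispectral imager 1.48, gas sampler 0.76, soil-moisture probe 0.23, particulate counter 0.18.
2×multispectral imager + gas sampler + 3×particulate counter + magnetometer + soil-moisture probe uses 1740 of the 1741 g and totals 478.
The spare 1 g is too small for any remaining sensor, and no exchange beats 478.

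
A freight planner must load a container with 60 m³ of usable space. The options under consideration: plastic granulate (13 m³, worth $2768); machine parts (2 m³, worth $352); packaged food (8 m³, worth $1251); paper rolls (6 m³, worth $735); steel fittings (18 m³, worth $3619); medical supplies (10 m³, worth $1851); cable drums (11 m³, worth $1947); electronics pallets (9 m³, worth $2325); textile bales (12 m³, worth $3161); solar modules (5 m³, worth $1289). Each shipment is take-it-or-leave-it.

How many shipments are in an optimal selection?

6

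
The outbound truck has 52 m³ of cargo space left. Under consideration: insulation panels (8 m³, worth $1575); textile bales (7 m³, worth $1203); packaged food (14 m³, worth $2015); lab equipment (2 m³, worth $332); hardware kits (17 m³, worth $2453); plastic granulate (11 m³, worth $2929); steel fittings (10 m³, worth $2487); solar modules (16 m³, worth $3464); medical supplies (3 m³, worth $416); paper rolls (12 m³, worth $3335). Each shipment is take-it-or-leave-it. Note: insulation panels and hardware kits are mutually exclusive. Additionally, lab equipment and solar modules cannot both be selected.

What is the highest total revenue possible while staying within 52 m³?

Density check — paper rolls 277.92, plastic granulate 266.27, steel fittings 248.70, solar modules 216.50 are the best per m³.
Plastic granulate + steel fittings + solar modules + medical supplies + paper rolls uses 52 of the 52 m³ and totals 12631.
The closest alternative, plastic granulate + steel fittings + solar modules + paper rolls, reaches only 12215.

12631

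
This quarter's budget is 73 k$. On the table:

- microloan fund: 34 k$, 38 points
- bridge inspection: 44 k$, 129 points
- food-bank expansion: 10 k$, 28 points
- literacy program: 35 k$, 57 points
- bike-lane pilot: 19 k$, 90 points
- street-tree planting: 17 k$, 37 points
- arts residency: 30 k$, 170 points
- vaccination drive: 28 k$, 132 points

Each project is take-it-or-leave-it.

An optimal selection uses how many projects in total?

The maximum projected impact within 73 k$ is 330.
food-bank expansion + arts residency + vaccination drive hits 330 at 68 k$.
Every optimal selection uses 3 projects.

3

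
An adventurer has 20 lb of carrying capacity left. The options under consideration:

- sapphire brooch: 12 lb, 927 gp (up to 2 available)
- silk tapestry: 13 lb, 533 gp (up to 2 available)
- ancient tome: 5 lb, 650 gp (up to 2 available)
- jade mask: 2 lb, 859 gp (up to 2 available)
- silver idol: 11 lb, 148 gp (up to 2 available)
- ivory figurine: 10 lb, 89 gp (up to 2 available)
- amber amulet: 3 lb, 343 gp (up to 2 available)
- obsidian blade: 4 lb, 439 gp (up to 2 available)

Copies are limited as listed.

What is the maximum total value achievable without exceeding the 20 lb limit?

3704

Ranking by ratio (value/lb): jade mask 429.50, ancient tome 130.00, amber amulet 114.33, obsidian blade 109.75.
Best packing: 2×ancient tome + 2×jade mask + 2×amber amulet — 20 lb, 3704 total.
That's the maximum — no swap from here does better than 3704.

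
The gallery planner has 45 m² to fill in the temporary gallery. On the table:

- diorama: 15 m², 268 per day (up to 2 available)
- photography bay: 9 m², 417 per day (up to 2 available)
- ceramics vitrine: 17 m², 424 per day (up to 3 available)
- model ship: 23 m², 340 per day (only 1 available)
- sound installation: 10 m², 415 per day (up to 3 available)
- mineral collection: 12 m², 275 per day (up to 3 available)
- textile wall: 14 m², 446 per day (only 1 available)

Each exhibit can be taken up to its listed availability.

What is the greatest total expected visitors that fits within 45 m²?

A density-first pass picks 2×photography bay + 2×sound installation — 1664 at 38 m².
The 10 m² tied up in sound installation is better spent on textile wall — total rises to 1695 (42 m²).
Nothing else within 45 m² beats 1695.

1695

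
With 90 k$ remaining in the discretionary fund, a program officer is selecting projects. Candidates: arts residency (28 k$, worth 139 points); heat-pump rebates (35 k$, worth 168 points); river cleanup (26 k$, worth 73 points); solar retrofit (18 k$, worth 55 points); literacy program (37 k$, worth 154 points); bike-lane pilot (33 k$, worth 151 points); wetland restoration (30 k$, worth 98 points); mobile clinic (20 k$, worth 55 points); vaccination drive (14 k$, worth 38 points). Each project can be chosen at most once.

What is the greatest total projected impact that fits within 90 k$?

380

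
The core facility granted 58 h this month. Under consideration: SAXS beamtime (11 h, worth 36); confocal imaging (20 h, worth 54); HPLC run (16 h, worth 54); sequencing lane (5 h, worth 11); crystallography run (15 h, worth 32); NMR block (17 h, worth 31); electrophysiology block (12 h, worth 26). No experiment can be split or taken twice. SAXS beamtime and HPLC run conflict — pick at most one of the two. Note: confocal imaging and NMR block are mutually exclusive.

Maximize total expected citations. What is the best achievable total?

By expected citations per h: HPLC run 3.38, SAXS beamtime 3.27, confocal imaging 2.70 lead.
Best packing: confocal imaging + HPLC run + sequencing lane + crystallography run — 56 h, 151 total.
Nothing else feasible within 58 h beats 151.

151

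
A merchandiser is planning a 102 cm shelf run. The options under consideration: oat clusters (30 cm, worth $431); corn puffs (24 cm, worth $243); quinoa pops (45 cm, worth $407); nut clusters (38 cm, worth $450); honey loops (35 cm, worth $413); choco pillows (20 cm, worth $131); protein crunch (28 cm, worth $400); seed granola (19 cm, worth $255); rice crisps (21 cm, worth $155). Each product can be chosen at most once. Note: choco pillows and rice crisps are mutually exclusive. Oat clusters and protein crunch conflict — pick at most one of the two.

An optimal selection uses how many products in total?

Best achievable weekly sales is 1263.
For example nut clusters + honey loops + protein crunch achieves it, using 101 cm.
Any selection reaching 1263 contains exactly 3 products.

3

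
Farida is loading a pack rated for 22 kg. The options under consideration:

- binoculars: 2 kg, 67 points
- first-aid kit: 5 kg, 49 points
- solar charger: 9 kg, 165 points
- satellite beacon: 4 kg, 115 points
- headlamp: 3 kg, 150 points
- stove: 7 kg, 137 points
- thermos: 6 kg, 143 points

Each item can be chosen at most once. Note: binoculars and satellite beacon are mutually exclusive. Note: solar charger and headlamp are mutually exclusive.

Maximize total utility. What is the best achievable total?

Best packing: satellite beacon + headlamp + stove + thermos — 20 kg, 545 total.
Runner-up binoculars + headlamp + stove + thermos tops out at 497.

545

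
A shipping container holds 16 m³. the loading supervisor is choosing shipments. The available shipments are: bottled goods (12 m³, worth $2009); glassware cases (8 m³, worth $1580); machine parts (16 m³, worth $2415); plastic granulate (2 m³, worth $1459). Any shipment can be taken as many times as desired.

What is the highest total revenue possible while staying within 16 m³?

Density check — plastic granulate 729.50, glassware cases 197.50, bottled goods 167.42, machine parts 150.94 are the best per m³.
8×plastic granulate uses 16 of the 16 m³ and totals 11672.
No other feasible combination exceeds 11672.

11672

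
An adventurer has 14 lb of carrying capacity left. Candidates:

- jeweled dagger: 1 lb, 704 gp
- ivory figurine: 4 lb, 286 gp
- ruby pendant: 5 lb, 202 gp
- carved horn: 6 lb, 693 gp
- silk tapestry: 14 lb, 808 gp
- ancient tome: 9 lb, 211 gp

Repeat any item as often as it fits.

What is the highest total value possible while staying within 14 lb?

9856

Best packing: 14×jeweled dagger — 14 lb, 9856 total.
That's the maximum — no swap from here does better than 9856.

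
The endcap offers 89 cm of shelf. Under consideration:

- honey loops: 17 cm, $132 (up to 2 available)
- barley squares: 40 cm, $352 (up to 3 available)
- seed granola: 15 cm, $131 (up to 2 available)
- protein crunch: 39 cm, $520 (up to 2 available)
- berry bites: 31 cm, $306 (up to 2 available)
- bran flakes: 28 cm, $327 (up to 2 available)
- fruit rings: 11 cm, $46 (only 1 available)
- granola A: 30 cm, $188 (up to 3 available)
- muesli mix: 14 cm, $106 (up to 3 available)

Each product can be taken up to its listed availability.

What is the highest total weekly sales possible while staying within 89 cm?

The ratio ordering already packs tightly: 2×protein crunch + fruit rings, 89 cm, 1086.
Nothing else within 89 cm beats 1086.

1086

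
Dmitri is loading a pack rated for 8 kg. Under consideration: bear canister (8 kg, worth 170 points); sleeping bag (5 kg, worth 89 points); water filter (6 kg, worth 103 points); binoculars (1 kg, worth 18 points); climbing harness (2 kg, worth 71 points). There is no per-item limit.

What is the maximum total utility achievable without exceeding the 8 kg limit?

The ratio ordering already packs tightly: 4×climbing harness, 8 kg, 284.

284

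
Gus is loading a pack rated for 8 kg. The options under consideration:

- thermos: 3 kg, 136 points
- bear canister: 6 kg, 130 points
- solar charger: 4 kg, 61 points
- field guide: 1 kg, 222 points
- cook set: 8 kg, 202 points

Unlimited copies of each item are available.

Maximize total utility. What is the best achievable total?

8×field guide uses 8 of the 8 kg and totals 1776.
No other feasible combination exceeds 1776.

1776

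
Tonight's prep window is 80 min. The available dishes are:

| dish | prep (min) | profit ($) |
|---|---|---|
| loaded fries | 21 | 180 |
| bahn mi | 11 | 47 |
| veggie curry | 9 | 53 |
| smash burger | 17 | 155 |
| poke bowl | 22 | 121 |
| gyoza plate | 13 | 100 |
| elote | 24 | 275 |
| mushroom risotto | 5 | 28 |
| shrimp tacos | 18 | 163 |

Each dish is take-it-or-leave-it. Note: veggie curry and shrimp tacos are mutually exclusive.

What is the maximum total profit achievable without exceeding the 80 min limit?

773

By profit per min: elote 11.46, smash burger 9.12, shrimp tacos 9.06, loaded fries 8.57 lead.
Loaded fries + smash burger + elote + shrimp tacos uses 80 of the 80 min and totals 773.
That's the maximum — no feasible swap from here does better than 773.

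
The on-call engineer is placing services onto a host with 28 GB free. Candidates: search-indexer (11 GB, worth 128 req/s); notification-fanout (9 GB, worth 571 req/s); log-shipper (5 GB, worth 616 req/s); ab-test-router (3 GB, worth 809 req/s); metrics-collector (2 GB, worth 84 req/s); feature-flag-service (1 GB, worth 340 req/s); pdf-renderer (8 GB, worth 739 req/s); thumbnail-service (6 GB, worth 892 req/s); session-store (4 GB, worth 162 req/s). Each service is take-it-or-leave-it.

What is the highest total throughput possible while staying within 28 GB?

Greedy by ratio would take log-shipper + ab-test-router + metrics-collector + feature-flag-service + pdf-renderer + thumbnail-service: 25 GB used, total 3480.
The 2 GB tied up in metrics-collector is better spent on session-store — total rises to 3558 (27 GB).
Next best is log-shipper + ab-test-router + metrics-collector + feature-flag-service + pdf-renderer + thumbnail-service at 3480 (25 GB) — short by 78.

3558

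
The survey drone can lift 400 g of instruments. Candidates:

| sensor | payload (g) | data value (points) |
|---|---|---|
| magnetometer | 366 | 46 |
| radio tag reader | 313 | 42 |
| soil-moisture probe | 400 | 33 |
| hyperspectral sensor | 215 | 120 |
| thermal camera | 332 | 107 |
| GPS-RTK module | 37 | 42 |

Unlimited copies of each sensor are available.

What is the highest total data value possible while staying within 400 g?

420

Density check — GPS-RTK module 1.14, hyperspectral sensor 0.56, thermal camera 0.32 are the best per g.
Taking 10×GPS-RTK module: 370 g used, 420 in data value.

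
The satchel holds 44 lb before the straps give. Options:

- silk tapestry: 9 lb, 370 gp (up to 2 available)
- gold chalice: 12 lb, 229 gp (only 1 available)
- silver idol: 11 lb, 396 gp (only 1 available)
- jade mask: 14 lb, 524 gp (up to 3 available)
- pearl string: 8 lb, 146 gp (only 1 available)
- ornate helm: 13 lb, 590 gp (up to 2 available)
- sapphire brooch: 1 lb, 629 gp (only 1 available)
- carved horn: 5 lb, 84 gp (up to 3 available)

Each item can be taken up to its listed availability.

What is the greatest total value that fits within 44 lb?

2355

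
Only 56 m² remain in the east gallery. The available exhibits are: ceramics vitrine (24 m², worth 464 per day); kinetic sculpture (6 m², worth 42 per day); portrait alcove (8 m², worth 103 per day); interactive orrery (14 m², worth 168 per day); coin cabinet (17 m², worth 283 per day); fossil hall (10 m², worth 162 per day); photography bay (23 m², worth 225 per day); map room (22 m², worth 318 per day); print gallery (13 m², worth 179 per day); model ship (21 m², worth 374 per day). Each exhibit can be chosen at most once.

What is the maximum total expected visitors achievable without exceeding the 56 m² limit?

Best packing: ceramics vitrine + fossil hall + model ship — 55 m², 1000 total.

1000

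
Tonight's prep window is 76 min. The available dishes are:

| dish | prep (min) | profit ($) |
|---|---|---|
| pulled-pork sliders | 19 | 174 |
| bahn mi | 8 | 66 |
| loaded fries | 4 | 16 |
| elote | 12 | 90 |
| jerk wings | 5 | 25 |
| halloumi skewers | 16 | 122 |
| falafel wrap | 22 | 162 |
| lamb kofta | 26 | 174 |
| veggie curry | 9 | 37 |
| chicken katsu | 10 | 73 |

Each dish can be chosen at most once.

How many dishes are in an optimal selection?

The maximum profit within 76 min is 597.
For example pulled-pork sliders + bahn mi + halloumi skewers + falafel wrap + chicken katsu achieves it, using 75 min.
All optima have 5 dishes.

5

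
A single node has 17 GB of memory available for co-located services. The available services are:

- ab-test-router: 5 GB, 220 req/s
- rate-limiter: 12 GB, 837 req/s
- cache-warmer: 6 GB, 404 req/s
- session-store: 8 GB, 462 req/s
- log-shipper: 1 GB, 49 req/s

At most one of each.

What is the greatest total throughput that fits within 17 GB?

1057

Taking the top-ratio services first gives rate-limiter + log-shipper for 886 (13 GB).
Replace log-shipper with ab-test-router: the trade gains 171 net, giving 1057 at 17 GB.
Runner-up cache-warmer + session-store + log-shipper tops out at 915.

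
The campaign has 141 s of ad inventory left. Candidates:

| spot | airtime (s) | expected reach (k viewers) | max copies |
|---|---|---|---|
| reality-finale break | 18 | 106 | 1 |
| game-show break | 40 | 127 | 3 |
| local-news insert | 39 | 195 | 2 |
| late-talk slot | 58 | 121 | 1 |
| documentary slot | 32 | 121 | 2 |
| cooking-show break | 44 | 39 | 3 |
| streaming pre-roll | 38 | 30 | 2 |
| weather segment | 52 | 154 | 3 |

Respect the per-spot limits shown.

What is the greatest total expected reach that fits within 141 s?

Ranking by ratio (expected reach/s): reality-finale break 5.89, local-news insert 5.00, documentary slot 3.78, game-show break 3.17.
Greedy by ratio would take reality-finale break + 2×local-news insert + documentary slot: 128 s used, total 617.
The 32 s tied up in documentary slot is better spent on game-show break — total rises to 623 (136 s).

623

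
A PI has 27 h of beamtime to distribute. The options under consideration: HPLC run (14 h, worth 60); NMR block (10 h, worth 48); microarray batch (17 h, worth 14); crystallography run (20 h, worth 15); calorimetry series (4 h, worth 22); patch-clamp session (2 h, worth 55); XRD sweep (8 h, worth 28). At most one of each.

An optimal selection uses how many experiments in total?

3

Best achievable expected citations is 163.
For example HPLC run + NMR block + patch-clamp session achieves it, using 26 h.
Any selection reaching 163 contains exactly 3 experiments.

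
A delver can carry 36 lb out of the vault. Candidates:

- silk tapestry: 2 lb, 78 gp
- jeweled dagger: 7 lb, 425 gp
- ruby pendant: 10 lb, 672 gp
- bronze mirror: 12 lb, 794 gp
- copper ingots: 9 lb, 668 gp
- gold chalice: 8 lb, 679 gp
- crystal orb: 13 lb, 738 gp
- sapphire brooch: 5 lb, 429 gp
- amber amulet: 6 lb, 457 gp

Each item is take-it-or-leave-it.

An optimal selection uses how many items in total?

Best achievable value is 2662.
One optimal bundle: jeweled dagger + ruby pendant + gold chalice + sapphire brooch + amber amulet (36 lb).
All optima have 5 items.

5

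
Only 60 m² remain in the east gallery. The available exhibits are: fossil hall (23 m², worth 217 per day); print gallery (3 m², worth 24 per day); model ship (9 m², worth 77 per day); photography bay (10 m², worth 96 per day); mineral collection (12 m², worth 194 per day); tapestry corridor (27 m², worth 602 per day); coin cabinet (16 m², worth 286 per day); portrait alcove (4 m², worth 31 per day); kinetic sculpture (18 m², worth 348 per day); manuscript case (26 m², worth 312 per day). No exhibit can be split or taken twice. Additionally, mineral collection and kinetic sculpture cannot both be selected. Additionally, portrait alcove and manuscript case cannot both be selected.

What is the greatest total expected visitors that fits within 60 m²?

1113

By expected visitors per m²: tapestry corridor 22.30, kinetic sculpture 19.33, coin cabinet 17.88, mineral collection 16.17 lead.
Best packing: mineral collection + tapestry corridor + coin cabinet + portrait alcove — 59 m², 1113 total.
Every other selection either busts 60 m² or breaks a pairing rule or fails to beat 1113.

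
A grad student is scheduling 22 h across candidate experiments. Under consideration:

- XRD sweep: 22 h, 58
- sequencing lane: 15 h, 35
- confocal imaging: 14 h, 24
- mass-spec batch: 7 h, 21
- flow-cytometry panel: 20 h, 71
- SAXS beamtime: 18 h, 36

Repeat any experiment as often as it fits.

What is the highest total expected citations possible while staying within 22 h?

By expected citations per h: flow-cytometry panel 3.55, mass-spec batch 3.00, XRD sweep 2.64, sequencing lane 2.33 lead.
Best packing: flow-cytometry panel — 20 h, 71 total.

71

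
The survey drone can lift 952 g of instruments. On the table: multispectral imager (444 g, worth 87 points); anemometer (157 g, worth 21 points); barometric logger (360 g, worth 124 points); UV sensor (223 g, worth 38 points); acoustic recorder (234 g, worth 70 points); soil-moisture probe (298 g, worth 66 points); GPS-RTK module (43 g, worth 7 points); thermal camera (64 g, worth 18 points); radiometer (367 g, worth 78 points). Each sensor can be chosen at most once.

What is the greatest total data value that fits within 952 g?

267

Filling by ratio: barometric logger + UV sensor + acoustic recorder + GPS-RTK module + thermal camera for 257, with 28 g left unused.
Replace UV sensor and thermal camera with soil-moisture probe: the trade gains 10 net, giving 267 at 935 g.
That's the maximum — no swap from here does better than 267.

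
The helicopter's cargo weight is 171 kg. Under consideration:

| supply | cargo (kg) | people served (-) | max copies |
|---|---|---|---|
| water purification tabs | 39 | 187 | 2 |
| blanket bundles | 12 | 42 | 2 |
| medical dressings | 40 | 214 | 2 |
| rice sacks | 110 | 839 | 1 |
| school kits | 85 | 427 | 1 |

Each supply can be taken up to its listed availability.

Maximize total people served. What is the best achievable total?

Best packing: blanket bundles + medical dressings + rice sacks — 162 kg, 1095 total.
The spare 9 kg is too small for any remaining supply, and no exchange beats 1095.

1095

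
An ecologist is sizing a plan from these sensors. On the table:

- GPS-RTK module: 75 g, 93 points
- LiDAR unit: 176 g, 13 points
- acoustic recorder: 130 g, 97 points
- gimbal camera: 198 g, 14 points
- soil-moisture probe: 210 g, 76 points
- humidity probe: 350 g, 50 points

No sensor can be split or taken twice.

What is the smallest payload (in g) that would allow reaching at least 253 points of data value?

Look for the lowest-payload combination reaching 253.
GPS-RTK module + acoustic recorder + soil-moisture probe: 266 data value at 415 g.
No combination under 415 g hits 253.

415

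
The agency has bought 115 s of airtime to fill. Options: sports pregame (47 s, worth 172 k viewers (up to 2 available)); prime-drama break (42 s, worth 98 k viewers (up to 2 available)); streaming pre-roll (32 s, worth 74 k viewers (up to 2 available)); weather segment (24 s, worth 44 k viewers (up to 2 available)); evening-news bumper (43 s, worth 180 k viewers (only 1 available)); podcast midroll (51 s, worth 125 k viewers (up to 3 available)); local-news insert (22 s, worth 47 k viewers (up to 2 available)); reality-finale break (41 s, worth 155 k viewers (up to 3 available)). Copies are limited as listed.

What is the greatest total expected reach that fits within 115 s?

Greedy by ratio would take evening-news bumper + local-news insert + reality-finale break: 106 s used, total 382.
Replace reality-finale break with sports pregame: the trade gains 17 net, giving 399 at 112 s.
The spare 3 s is too small for any remaining spot, and no exchange beats 399.

399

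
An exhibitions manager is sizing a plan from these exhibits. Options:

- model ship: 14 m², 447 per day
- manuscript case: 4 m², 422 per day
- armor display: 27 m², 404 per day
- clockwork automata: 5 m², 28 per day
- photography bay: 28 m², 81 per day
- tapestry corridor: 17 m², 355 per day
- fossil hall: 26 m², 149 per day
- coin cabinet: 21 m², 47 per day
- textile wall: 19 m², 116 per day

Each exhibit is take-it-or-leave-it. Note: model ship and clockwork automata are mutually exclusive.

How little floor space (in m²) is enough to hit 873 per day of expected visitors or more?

35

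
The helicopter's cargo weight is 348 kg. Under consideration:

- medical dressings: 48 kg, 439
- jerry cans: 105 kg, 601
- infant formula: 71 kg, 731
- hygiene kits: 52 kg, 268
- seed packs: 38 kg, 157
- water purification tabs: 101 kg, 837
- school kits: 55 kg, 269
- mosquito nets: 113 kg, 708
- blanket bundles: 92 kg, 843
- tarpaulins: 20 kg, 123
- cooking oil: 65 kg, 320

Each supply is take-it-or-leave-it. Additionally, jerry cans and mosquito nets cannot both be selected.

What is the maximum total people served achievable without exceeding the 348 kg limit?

2973

The ratio ordering already packs tightly: medical dressings + infant formula + water purification tabs + blanket bundles + tarpaulins, 332 kg, 2973.
Runner-up medical dressings + infant formula + water purification tabs + blanket bundles tops out at 2850.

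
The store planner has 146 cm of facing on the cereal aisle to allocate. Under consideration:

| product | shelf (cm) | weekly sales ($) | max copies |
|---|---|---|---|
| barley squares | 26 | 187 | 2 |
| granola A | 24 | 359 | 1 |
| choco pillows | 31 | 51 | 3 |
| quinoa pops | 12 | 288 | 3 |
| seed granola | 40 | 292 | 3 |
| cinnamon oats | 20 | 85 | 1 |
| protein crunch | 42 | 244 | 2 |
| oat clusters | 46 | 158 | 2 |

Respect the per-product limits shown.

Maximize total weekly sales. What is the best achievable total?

Best packing: granola A + 3×quinoa pops + 2×seed granola — 140 cm, 1807 total.
Every other selection either busts 146 cm or exceeds an availability limit or fails to beat 1807.

1807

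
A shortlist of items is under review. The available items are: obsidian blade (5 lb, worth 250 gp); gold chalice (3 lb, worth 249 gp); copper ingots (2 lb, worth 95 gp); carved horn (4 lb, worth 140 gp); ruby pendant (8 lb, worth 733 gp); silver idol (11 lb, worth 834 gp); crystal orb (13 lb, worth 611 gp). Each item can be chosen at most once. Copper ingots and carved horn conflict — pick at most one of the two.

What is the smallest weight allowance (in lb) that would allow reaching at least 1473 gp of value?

Minimise lb subject to total value ≥ 1473.
Taking ruby pendant + silver idol gives 1567 (≥ 1473) for 19 lb.
Any bundle with less than 19 lb falls short of 1473.

19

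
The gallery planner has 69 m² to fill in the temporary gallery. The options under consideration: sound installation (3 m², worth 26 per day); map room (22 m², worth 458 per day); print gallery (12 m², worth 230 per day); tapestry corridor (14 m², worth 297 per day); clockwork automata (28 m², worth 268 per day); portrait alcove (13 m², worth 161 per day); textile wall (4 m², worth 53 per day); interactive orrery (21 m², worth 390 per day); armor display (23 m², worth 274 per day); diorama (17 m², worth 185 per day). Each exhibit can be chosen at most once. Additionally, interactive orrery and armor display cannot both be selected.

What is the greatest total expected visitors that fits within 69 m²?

1375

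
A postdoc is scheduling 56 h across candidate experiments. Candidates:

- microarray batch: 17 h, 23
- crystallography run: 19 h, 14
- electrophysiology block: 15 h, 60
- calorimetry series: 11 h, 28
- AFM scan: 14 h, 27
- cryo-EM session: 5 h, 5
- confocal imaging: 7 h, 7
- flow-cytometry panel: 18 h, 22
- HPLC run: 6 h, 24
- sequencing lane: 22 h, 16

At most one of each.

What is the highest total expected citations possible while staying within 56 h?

146

Density check — electrophysiology block 4.00, HPLC run 4.00, calorimetry series 2.55 are the best per h.
A density-first pass picks electrophysiology block + calorimetry series + AFM scan + cryo-EM session + HPLC run — 144 at 51 h.
The 5 h tied up in cryo-EM session is better spent on confocal imaging — total rises to 146 (53 h).
The spare 3 h is too small for any remaining experiment, and no exchange beats 146.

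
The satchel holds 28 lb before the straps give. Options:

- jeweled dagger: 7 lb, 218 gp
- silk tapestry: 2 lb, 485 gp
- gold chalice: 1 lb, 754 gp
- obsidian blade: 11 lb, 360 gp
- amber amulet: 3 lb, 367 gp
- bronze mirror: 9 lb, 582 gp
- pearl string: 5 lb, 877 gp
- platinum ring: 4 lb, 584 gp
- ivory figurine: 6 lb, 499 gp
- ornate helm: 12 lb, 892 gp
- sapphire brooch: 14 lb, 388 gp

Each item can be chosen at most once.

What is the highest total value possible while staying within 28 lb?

Density check — gold chalice 754.00, silk tapestry 242.50, pearl string 175.40 are the best per lb.
Greedy by ratio would take jeweled dagger + silk tapestry + gold chalice + amber amulet + pearl string + platinum ring + ivory figurine: 28 lb used, total 3784.
Dropping jeweled dagger and ivory figurine frees 13 lb; slotting in ornate helm (12 lb) lifts the total to 3959 at 27 lb.
Nothing else within 28 lb beats 3959.

3959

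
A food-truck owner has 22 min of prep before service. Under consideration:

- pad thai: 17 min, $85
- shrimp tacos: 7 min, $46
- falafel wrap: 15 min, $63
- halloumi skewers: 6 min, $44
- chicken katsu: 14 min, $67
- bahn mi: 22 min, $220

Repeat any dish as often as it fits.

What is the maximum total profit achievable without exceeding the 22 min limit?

220

Bahn mi uses 22 of the 22 min and totals 220.
Nothing else within 22 min beats 220.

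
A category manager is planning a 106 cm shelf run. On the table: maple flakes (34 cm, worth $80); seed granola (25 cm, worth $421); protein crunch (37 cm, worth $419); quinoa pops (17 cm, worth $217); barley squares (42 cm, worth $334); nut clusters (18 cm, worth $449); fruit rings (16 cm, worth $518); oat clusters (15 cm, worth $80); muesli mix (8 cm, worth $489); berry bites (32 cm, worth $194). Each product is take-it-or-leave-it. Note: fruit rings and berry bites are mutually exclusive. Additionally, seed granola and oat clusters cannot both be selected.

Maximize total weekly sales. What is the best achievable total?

Ranking by ratio (weekly sales/cm): muesli mix 61.12, fruit rings 32.38, nut clusters 24.94, seed granola 16.84.
Seed granola + protein crunch + nut clusters + fruit rings + muesli mix uses 104 of the 106 cm and totals 2296.
An exhaustive check of the 1024 subsets confirms 2296.

2296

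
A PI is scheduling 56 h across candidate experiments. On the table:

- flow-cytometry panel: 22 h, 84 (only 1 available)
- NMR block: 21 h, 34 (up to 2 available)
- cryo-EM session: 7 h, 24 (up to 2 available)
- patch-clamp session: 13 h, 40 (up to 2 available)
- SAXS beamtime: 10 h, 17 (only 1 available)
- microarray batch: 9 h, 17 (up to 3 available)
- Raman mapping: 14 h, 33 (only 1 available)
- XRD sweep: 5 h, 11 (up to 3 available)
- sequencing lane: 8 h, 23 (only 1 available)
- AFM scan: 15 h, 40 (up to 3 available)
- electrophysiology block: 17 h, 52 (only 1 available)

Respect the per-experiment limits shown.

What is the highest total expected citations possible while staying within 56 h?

188

Ranking by ratio (expected citations/h): flow-cytometry panel 3.82, cryo-EM session 3.43, patch-clamp session 3.08.
A density-first pass picks flow-cytometry panel + 2×cryo-EM session + patch-clamp session + XRD sweep — 183 at 54 h.
Replace cryo-EM session and XRD sweep with patch-clamp session: the trade gains 5 net, giving 188 at 55 h.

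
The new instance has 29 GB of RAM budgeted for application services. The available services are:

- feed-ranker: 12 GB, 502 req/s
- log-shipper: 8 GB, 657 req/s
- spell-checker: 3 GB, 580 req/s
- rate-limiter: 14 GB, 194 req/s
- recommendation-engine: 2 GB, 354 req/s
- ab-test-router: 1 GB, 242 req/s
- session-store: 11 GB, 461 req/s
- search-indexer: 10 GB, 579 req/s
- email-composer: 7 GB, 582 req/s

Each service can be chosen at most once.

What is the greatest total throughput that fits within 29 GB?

Density check — ab-test-router 242.00, spell-checker 193.33, recommendation-engine 177.00 are the best per GB.
Greedy by ratio would take log-shipper + spell-checker + recommendation-engine + ab-test-router + email-composer: 21 GB used, total 2415.
Replace recommendation-engine with search-indexer: the trade gains 225 net, giving 2640 at 29 GB.

2640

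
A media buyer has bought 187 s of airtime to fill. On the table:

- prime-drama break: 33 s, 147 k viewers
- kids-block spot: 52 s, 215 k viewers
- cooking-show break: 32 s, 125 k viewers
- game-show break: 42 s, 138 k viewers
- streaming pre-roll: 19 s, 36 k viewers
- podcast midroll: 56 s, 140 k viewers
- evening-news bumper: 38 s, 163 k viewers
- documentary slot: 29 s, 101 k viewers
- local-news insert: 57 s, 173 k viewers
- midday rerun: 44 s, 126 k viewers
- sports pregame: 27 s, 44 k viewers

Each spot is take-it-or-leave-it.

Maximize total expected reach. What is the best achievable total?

751

Ranking by ratio (expected reach/s): prime-drama break 4.45, evening-news bumper 4.29, kids-block spot 4.13, cooking-show break 3.91.
Taking prime-drama break + kids-block spot + cooking-show break + evening-news bumper + documentary slot: 184 s used, 751 in expected reach.
That's the maximum — no swap from here does better than 751.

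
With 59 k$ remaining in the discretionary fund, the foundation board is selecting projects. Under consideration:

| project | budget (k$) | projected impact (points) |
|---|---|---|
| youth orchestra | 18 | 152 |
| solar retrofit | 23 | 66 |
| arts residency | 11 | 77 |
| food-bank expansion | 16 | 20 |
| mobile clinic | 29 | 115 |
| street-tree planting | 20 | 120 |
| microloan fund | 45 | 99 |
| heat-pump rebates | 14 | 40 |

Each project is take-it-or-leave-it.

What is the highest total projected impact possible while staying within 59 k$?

Best packing: youth orchestra + arts residency + street-tree planting — 49 k$, 349 total.

349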